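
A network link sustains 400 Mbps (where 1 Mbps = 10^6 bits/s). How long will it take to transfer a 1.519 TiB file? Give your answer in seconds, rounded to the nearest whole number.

33,403 seconds

1.519 TiB = 1,670,158,162,591.744 bytes = 13,361,265,300,733.952 bits
400 Mbps = 400,000,000 bits/s
time = 13,361,265,300,733.952 / 400,000,000 = 33,403 s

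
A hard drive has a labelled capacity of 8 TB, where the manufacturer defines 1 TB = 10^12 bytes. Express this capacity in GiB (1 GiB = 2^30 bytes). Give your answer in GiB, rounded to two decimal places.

7,450.58 GiB

8 TB × 1,000,000,000,000 bytes/TB = 8,000,000,000,000 bytes
1 GiB = 2^30 bytes = 1,073,741,824 bytes
8,000,000,000,000 / 1,073,741,824 = 7,450.58 GiB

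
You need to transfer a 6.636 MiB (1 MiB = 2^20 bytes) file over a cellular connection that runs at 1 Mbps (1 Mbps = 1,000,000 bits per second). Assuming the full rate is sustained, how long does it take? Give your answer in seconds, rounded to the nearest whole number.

6.636 MiB = 6,958,350.336 bytes = 55,666,802.688 bits
1 Mbps = 1,000,000 bits/s
time = 55,666,802.688 / 1,000,000 = 56 s

56 seconds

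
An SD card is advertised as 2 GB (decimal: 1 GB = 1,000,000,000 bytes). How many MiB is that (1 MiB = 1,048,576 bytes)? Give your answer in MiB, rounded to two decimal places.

1,907.35 MiB

2 GB = 2 × 10^9 bytes = 2,000,000,000 bytes
1 MiB = 2^20 bytes = 1,048,576 bytes
2,000,000,000 / 1,048,576 = 1,907.35 MiB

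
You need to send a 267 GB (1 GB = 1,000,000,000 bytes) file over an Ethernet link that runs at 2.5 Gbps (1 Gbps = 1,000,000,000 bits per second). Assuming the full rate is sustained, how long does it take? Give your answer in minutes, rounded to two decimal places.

267 GB = 267,000,000,000 bytes = 2,136,000,000,000 bits
2.5 Gbps = 2,500,000,000 bits/s
time = 2,136,000,000,000 / 2,500,000,000 = 854.400 s
854.400 s / 60 = 14.24 minutes

14.24 minutes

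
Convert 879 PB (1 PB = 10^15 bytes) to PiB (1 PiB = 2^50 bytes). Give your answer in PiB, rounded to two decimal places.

780.71 PiB

879 PB = 879 × 10^15 bytes = 879,000,000,000,000,000 bytes
1 PiB = 1,125,899,906,842,624 bytes
879,000,000,000,000,000 / 1,125,899,906,842,624 = 780.71 PiB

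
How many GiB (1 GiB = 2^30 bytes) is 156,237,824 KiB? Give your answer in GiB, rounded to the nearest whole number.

149 GiB

156,237,824 KiB × 1,024 bytes/KiB = 159,987,531,776 bytes
1 GiB = 2^30 bytes = 1,073,741,824 bytes
159,987,531,776 / 1,073,741,824 = 149 GiB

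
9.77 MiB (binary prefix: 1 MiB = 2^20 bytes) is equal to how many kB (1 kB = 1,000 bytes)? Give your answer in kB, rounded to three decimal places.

9.77 MiB = 9.77 × 2^20 bytes = 10,244,587.52 bytes
1 kB = 1,000 bytes
10,244,587.52 / 1,000 = 10,244.588 kB

10,244.588 kB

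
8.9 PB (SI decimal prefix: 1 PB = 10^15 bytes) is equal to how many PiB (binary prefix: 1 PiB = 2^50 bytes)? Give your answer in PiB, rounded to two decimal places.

7.90 PiB

8.9 PB = 8.9 × 10^15 bytes = 8,900,000,000,000,000 bytes
1 PiB = 2^50 bytes = 1,125,899,906,842,624 bytes
8,900,000,000,000,000 / 1,125,899,906,842,624 = 7.90 PiB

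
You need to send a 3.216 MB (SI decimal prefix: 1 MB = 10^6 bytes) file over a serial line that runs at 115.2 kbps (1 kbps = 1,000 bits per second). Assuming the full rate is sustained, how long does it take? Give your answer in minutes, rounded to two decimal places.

3.72 minutes

3.216 MB = 3,216,000 bytes = 25,728,000 bits
115.2 kbps = 115,200 bits/s
time = 25,728,000 / 115,200 = 223.333 s
223.333 s / 60 = 3.72 minutes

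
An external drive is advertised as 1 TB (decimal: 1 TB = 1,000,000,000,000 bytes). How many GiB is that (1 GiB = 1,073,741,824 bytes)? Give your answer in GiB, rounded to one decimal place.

931.3 GiB

1 TB = 1 × 10^12 bytes = 1,000,000,000,000 bytes
1 GiB = 1,073,741,824 bytes
1,000,000,000,000 / 1,073,741,824 = 931.3 GiB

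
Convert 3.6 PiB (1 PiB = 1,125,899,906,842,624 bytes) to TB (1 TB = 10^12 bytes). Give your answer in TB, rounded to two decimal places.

3.6 PiB = 3.6 × 2^50 bytes = 4,053,239,664,633,446.4 bytes
1 TB = 10^12 bytes = 1,000,000,000,000 bytes
4,053,239,664,633,446.4 / 1,000,000,000,000 = 4,053.24 TB

4,053.24 TB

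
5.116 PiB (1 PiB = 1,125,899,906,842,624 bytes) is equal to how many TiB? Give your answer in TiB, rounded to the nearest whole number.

5,239 TiB

5.116 PiB = 5.116 × 2^50 bytes = 5,760,103,923,406,864.384 bytes
1 TiB = 1,099,511,627,776 bytes
5,760,103,923,406,864.384 / 1,099,511,627,776 = 5,239 TiB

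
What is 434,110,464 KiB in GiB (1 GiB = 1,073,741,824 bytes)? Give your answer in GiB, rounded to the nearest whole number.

414 GiB

434,110,464 KiB × 1,024 bytes/KiB = 444,529,115,136 bytes
1 GiB = 1,073,741,824 bytes
444,529,115,136 / 1,073,741,824 = 414 GiB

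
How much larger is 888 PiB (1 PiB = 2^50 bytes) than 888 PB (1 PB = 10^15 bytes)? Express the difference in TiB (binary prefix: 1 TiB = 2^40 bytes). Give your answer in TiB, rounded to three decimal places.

888 PiB = 888 × 1,125,899,906,842,624 = 999,799,117,276,250,112 bytes
888 PB = 888 × 1,000,000,000,000,000 = 888,000,000,000,000,000 bytes
difference = 111,799,117,276,250,112 bytes
111,799,117,276,250,112 / 1,099,511,627,776 = 101,680.705 TiB

101,680.705 TiB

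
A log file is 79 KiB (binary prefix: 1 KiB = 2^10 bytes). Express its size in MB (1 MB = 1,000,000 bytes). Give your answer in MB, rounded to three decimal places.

0.081 MB

79 KiB × 1,024 bytes/KiB = 80,896 bytes
1 MB = 10^6 bytes = 1,000,000 bytes
80,896 / 1,000,000 = 0.081 MB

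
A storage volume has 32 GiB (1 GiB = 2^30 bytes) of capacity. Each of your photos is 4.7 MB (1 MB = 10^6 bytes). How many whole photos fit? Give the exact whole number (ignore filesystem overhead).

Capacity: 32 GiB = 34,359,738,368 bytes
Per item: 4.7 MB = 4,700,000 bytes
⌊34,359,738,368 / 4,700,000⌋ = 7,310

7,310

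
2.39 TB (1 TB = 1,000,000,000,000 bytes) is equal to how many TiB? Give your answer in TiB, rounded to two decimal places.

2.39 TB = 2.39 × 10^12 bytes = 2,390,000,000,000 bytes
1 TiB = 2^40 bytes = 1,099,511,627,776 bytes
2,390,000,000,000 / 1,099,511,627,776 = 2.17 TiB

2.17 TiB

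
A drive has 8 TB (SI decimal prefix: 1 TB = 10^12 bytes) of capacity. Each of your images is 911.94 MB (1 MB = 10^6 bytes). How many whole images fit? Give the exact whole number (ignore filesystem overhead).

8,772

Capacity: 8 TB = 8,000,000,000,000 bytes
Per item: 911.94 MB = 911,940,000 bytes
⌊8,000,000,000,000 / 911,940,000⌋ = 8,772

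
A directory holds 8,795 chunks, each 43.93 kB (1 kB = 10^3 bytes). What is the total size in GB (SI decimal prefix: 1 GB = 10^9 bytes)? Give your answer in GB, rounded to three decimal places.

0.386 GB

Total = 8,795 × 43.93 kB = 386364.35 kB
= 386364.35 × 1,000 bytes = 386,364,350 bytes
1 GB = 1,000,000,000 bytes
386,364,350 / 1,000,000,000 = 0.386 GB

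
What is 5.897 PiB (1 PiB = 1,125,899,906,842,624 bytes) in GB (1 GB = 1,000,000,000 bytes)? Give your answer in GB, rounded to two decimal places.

5.897 PiB = 5.897 × 2^50 bytes = 6,639,431,750,650,953.728 bytes
1 GB = 10^9 bytes = 1,000,000,000 bytes
6,639,431,750,650,953.728 / 1,000,000,000 = 6,639,431.75 GB

6,639,431.75 GB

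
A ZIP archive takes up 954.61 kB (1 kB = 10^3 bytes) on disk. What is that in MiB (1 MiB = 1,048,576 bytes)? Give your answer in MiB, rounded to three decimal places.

954.61 kB = 954.61 × 10^3 bytes = 954,610 bytes
1 MiB = 1,048,576 bytes
954,610 / 1,048,576 = 0.910 MiB

0.910 MiB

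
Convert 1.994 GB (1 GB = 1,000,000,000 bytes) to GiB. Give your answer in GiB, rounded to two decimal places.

1.994 GB = 1.994 × 10^9 bytes = 1,994,000,000 bytes
1 GiB = 2^30 bytes = 1,073,741,824 bytes
1,994,000,000 / 1,073,741,824 = 1.86 GiB

1.86 GiB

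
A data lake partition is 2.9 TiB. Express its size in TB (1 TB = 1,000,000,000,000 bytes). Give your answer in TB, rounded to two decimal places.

2.9 TiB = 2.9 × 2^40 bytes = 3,188,583,720,550.4 bytes
1 TB = 1,000,000,000,000 bytes
3,188,583,720,550.4 / 1,000,000,000,000 = 3.19 TB

3.19 TB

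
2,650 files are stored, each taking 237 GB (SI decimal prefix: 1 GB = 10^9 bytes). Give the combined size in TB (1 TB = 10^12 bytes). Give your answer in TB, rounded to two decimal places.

628.05 TB

Total = 2,650 × 237 GB = 628,050 GB
= 628,050 × 1,000,000,000 bytes = 628,050,000,000,000 bytes
1 TB = 1,000,000,000,000 bytes
628,050,000,000,000 / 1,000,000,000,000 = 628.05 TB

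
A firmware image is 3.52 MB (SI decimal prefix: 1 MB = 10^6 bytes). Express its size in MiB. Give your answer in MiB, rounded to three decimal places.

3.357 MiB

3.52 MB × 1,000,000 bytes/MB = 3,520,000 bytes
1 MiB = 1,048,576 bytes
3,520,000 / 1,048,576 = 3.357 MiB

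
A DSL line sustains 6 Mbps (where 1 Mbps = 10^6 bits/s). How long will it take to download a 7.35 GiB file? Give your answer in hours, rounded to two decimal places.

7.35 GiB = 7,892,002,406.4 bytes = 63,136,019,251.2 bits
6 Mbps = 6,000,000 bits/s
time = 63,136,019,251.2 / 6,000,000 = 10,522.6699 s
10,522.6699 s / 3600 = 2.92 hours

2.92 hours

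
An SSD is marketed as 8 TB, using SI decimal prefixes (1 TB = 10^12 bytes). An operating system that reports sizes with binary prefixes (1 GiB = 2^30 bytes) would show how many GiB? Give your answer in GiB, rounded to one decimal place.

7,450.6 GiB

8 TB × 1,000,000,000,000 bytes/TB = 8,000,000,000,000 bytes
1 GiB = 1,073,741,824 bytes
8,000,000,000,000 / 1,073,741,824 = 7,450.6 GiB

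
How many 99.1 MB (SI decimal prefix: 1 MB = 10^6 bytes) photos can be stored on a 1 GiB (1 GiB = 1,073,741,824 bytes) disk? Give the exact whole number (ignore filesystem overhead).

10

Capacity: 1 GiB = 1,073,741,824 bytes
Per item: 99.1 MB = 99,100,000 bytes
⌊1,073,741,824 / 99,100,000⌋ = 10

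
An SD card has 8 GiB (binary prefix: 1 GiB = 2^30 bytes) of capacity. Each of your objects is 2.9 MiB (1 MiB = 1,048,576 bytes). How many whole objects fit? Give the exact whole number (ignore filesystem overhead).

Capacity: 8 GiB = 8,589,934,592 bytes
Per item: 2.9 MiB = 3,040,870.4 bytes
⌊8,589,934,592 / 3,040,870.4⌋ = 2,824

2,824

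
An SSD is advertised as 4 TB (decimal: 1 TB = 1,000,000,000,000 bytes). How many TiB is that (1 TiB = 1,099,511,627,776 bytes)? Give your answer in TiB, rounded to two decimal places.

4 TB = 4 × 10^12 bytes = 4,000,000,000,000 bytes
1 TiB = 1,099,511,627,776 bytes
4,000,000,000,000 / 1,099,511,627,776 = 3.64 TiB

3.64 TiB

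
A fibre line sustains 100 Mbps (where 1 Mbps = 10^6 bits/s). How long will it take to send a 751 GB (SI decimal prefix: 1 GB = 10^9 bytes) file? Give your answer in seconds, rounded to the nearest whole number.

751 GB = 751,000,000,000 bytes = 6,008,000,000,000 bits
100 Mbps = 100,000,000 bits/s
time = 6,008,000,000,000 / 100,000,000 = 60,080 s

60,080 seconds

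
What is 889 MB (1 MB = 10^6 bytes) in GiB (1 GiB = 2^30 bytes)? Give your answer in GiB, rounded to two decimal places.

0.83 GiB

889 MB = 889 × 10^6 bytes = 889,000,000 bytes
1 GiB = 2^30 bytes = 1,073,741,824 bytes
889,000,000 / 1,073,741,824 = 0.83 GiB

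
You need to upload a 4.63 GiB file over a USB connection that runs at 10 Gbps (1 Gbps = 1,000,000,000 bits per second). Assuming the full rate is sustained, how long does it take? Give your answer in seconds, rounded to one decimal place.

4.0 seconds

4.63 GiB = 4,971,424,645.12 bytes = 39,771,397,160.96 bits
10 Gbps = 10,000,000,000 bits/s
time = 39,771,397,160.96 / 10,000,000,000 = 4.0 s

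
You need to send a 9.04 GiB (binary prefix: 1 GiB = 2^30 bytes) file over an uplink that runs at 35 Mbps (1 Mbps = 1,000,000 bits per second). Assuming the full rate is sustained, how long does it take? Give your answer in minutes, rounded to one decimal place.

37.0 minutes

9.04 GiB = 9,706,626,088.96 bytes = 77,653,008,711.68 bits
35 Mbps = 35,000,000 bits/s
time = 77,653,008,711.68 / 35,000,000 = 2,218.66 s
2,218.66 s / 60 = 37.0 minutes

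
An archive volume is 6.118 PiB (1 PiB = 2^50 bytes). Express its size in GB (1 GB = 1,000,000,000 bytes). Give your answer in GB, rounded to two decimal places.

6.118 PiB = 6.118 × 2^50 bytes = 6,888,255,630,063,173.632 bytes
1 GB = 10^9 bytes = 1,000,000,000 bytes
6,888,255,630,063,173.632 / 1,000,000,000 = 6,888,255.63 GB

6,888,255.63 GB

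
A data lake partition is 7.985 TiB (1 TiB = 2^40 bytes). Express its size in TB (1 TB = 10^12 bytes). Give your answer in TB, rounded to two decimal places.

7.985 TiB = 7.985 × 2^40 bytes = 8,779,600,347,791.36 bytes
1 TB = 10^12 bytes = 1,000,000,000,000 bytes
8,779,600,347,791.36 / 1,000,000,000,000 = 8.78 TB

8.78 TB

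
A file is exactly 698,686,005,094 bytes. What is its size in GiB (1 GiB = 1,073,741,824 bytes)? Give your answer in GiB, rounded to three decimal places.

698,686,005,094 bytes given.
1 GiB = 1,073,741,824 bytes
698,686,005,094 / 1,073,741,824 = 650.702 GiB

650.702 GiB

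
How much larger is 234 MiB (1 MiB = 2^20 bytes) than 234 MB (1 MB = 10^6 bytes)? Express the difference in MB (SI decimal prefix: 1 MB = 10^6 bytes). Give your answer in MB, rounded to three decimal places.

11.367 MB

234 MiB = 234 × 1,048,576 = 245,366,784 bytes
234 MB = 234 × 1,000,000 = 234,000,000 bytes
difference = 11,366,784 bytes
11,366,784 / 1,000,000 = 11.367 MB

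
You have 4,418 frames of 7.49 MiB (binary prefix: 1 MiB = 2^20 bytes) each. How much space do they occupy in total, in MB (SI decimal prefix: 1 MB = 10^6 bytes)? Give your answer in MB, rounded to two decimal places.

34,698.24 MB

Total = 4,418 × 7.49 MiB = 33090.82 MiB
= 33090.82 × 1,048,576 bytes = 34,698,239,672.32 bytes
1 MB = 1,000,000 bytes
34,698,239,672.32 / 1,000,000 = 34,698.24 MB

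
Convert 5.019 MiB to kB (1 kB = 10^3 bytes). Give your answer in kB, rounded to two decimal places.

5.019 MiB = 5.019 × 2^20 bytes = 5,262,802.944 bytes
1 kB = 10^3 bytes = 1,000 bytes
5,262,802.944 / 1,000 = 5,262.80 kB

5,262.80 kB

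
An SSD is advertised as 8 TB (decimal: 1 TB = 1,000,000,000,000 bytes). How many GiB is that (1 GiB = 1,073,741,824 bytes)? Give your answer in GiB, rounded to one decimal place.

8 TB = 8 × 10^12 bytes = 8,000,000,000,000 bytes
1 GiB = 1,073,741,824 bytes
8,000,000,000,000 / 1,073,741,824 = 7,450.6 GiB

7,450.6 GiB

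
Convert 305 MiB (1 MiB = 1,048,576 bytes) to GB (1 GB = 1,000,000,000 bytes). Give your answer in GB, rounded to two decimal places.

0.32 GB

305 MiB × 1,048,576 bytes/MiB = 319,815,680 bytes
1 GB = 1,000,000,000 bytes
319,815,680 / 1,000,000,000 = 0.32 GB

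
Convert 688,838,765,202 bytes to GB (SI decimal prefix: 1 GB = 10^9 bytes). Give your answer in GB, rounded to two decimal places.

688,838,765,202 bytes given.
1 GB = 10^9 bytes = 1,000,000,000 bytes
688,838,765,202 / 1,000,000,000 = 688.84 GB

688.84 GB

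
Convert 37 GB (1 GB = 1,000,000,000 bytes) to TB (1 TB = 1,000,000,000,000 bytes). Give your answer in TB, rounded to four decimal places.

0.0370 TB

37 GB × 1,000,000,000 bytes/GB = 37,000,000,000 bytes
1 TB = 1,000,000,000,000 bytes
37,000,000,000 / 1,000,000,000,000 = 0.0370 TB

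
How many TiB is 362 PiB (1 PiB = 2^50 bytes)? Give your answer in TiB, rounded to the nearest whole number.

370,688 TiB

362 PiB = 362 × 2^50 bytes = 407,575,766,277,029,888 bytes
1 TiB = 2^40 bytes = 1,099,511,627,776 bytes
407,575,766,277,029,888 / 1,099,511,627,776 = 370,688 TiB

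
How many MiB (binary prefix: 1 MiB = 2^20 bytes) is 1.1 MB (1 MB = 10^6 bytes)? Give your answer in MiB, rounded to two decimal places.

1.1 MB = 1.1 × 10^6 bytes = 1,100,000 bytes
1 MiB = 2^20 bytes = 1,048,576 bytes
1,100,000 / 1,048,576 = 1.05 MiB

1.05 MiB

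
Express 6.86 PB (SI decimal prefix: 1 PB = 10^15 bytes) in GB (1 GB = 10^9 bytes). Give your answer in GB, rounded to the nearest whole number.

6,860,000 GB

6.86 PB = 6.86 × 10^15 bytes = 6,860,000,000,000,000 bytes
1 GB = 10^9 bytes = 1,000,000,000 bytes
6,860,000,000,000,000 / 1,000,000,000 = 6,860,000 GB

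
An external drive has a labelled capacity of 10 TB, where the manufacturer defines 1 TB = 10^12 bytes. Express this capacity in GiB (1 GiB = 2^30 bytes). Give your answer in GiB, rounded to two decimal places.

10 TB = 10 × 10^12 bytes = 10,000,000,000,000 bytes
1 GiB = 2^30 bytes = 1,073,741,824 bytes
10,000,000,000,000 / 1,073,741,824 = 9,313.23 GiB

9,313.23 GiB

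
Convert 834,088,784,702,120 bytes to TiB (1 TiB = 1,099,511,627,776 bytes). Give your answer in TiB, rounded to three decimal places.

834,088,784,702,120 bytes given.
1 TiB = 1,099,511,627,776 bytes
834,088,784,702,120 / 1,099,511,627,776 = 758.599 TiB

758.599 TiB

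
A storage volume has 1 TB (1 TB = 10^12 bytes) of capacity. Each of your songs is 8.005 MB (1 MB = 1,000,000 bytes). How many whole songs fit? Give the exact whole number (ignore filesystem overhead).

Capacity: 1 TB = 1,000,000,000,000 bytes
Per item: 8.005 MB = 8,005,000 bytes
⌊1,000,000,000,000 / 8,005,000⌋ = 124,921

124,921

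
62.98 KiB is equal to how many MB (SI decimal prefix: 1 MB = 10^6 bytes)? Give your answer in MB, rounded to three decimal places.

0.064 MB

62.98 KiB × 1,024 bytes/KiB = 64,491.52 bytes
1 MB = 10^6 bytes = 1,000,000 bytes
64,491.52 / 1,000,000 = 0.064 MB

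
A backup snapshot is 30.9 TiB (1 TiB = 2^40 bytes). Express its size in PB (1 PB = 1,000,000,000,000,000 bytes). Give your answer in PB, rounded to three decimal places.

30.9 TiB × 1,099,511,627,776 bytes/TiB = 33,974,909,298,278.4 bytes
1 PB = 10^15 bytes = 1,000,000,000,000,000 bytes
33,974,909,298,278.4 / 1,000,000,000,000,000 = 0.034 PB

0.034 PB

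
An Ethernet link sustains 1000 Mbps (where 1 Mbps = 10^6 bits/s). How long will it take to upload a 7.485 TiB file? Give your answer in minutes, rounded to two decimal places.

7.485 TiB = 8,229,844,533,903.36 bytes = 65,838,756,271,226.88 bits
1000 Mbps = 1,000,000,000 bits/s
time = 65,838,756,271,226.88 / 1,000,000,000 = 65,838.756 s
65,838.756 s / 60 = 1,097.31 minutes

1,097.31 minutes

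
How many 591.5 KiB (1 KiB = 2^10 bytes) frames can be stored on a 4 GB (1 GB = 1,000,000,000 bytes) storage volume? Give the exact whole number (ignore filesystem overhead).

Capacity: 4 GB = 4,000,000,000 bytes
Per item: 591.5 KiB = 605,696 bytes
⌊4,000,000,000 / 605,696⌋ = 6,603

6,603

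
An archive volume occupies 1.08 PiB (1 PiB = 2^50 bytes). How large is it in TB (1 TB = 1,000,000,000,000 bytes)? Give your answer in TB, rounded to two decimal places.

1.08 PiB × 1,125,899,906,842,624 bytes/PiB = 1,215,971,899,390,033.92 bytes
1 TB = 10^12 bytes = 1,000,000,000,000 bytes
1,215,971,899,390,033.92 / 1,000,000,000,000 = 1,215.97 TB

1,215.97 TB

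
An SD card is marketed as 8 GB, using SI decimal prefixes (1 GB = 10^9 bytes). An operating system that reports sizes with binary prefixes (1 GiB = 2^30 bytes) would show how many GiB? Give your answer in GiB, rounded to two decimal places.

7.45 GiB

8 GB = 8 × 10^9 bytes = 8,000,000,000 bytes
1 GiB = 1,073,741,824 bytes
8,000,000,000 / 1,073,741,824 = 7.45 GiB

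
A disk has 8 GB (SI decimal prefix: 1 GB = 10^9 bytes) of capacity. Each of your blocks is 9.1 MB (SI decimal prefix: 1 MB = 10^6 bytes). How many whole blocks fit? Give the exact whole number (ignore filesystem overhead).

Capacity: 8 GB = 8,000,000,000 bytes
Per item: 9.1 MB = 9,100,000 bytes
⌊8,000,000,000 / 9,100,000⌋ = 879

879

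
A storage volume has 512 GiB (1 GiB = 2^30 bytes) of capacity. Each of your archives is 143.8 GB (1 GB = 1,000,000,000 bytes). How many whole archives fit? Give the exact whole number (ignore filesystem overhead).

3

Capacity: 512 GiB = 549,755,813,888 bytes
Per item: 143.8 GB = 143,800,000,000 bytes
⌊549,755,813,888 / 143,800,000,000⌋ = 3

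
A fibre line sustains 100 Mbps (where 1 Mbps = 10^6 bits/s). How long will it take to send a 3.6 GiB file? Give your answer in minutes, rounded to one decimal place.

5.2 minutes

3.6 GiB = 3,865,470,566.4 bytes = 30,923,764,531.2 bits
100 Mbps = 100,000,000 bits/s
time = 30,923,764,531.2 / 100,000,000 = 309.24 s
309.24 s / 60 = 5.2 minutes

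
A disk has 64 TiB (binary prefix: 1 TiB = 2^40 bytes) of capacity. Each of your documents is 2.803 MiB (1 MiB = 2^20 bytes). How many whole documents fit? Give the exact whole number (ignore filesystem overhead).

23,941,799

Capacity: 64 TiB = 70,368,744,177,664 bytes
Per item: 2.803 MiB = 2,939,158.528 bytes
⌊70,368,744,177,664 / 2,939,158.528⌋ = 23,941,799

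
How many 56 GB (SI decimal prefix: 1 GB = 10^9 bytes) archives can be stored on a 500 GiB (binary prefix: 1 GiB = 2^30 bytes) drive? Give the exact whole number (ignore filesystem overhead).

Capacity: 500 GiB = 536,870,912,000 bytes
Per item: 56 GB = 56,000,000,000 bytes
⌊536,870,912,000 / 56,000,000,000⌋ = 9

9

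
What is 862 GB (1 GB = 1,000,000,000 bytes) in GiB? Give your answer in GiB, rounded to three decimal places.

802.800 GiB

862 GB × 1,000,000,000 bytes/GB = 862,000,000,000 bytes
1 GiB = 1,073,741,824 bytes
862,000,000,000 / 1,073,741,824 = 802.800 GiB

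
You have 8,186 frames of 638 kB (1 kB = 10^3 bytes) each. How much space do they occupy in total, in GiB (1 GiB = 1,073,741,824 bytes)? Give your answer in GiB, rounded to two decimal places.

Total = 8,186 × 638 kB = 5,222,668 kB
= 5,222,668 × 1,000 bytes = 5,222,668,000 bytes
1 GiB = 1,073,741,824 bytes
5,222,668,000 / 1,073,741,824 = 4.86 GiB

4.86 GiB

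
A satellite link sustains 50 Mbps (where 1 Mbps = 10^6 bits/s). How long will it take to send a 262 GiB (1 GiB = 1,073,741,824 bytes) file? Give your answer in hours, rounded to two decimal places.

262 GiB = 281,320,357,888 bytes = 2,250,562,863,104 bits
50 Mbps = 50,000,000 bits/s
time = 2,250,562,863,104 / 50,000,000 = 45,011.2573 s
45,011.2573 s / 3600 = 12.50 hours

12.50 hours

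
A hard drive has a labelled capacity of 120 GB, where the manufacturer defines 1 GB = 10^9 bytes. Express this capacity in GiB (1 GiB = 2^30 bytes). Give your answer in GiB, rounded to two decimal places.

120 GB × 1,000,000,000 bytes/GB = 120,000,000,000 bytes
1 GiB = 1,073,741,824 bytes
120,000,000,000 / 1,073,741,824 = 111.76 GiB

111.76 GiB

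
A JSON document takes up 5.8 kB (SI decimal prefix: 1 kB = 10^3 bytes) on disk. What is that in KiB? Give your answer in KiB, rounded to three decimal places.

5.8 kB = 5.8 × 10^3 bytes = 5,800 bytes
1 KiB = 1,024 bytes
5,800 / 1,024 = 5.664 KiB

5.664 KiB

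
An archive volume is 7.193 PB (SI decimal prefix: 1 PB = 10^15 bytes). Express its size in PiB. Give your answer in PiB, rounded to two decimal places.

6.39 PiB

7.193 PB = 7.193 × 10^15 bytes = 7,193,000,000,000,000 bytes
1 PiB = 2^50 bytes = 1,125,899,906,842,624 bytes
7,193,000,000,000,000 / 1,125,899,906,842,624 = 6.39 PiB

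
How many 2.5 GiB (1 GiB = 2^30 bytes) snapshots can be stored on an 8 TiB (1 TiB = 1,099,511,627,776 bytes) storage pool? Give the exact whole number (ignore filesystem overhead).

3,276

Capacity: 8 TiB = 8,796,093,022,208 bytes
Per item: 2.5 GiB = 2,684,354,560 bytes
⌊8,796,093,022,208 / 2,684,354,560⌋ = 3,276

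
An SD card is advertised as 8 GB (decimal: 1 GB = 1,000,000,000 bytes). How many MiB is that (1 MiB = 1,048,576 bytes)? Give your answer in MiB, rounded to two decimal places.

7,629.39 MiB

8 GB × 1,000,000,000 bytes/GB = 8,000,000,000 bytes
1 MiB = 1,048,576 bytes
8,000,000,000 / 1,048,576 = 7,629.39 MiB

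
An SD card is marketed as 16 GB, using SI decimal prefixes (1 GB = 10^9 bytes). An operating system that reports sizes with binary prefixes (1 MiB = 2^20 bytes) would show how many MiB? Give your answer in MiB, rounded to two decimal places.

15,258.79 MiB

16 GB = 16 × 10^9 bytes = 16,000,000,000 bytes
1 MiB = 1,048,576 bytes
16,000,000,000 / 1,048,576 = 15,258.79 MiB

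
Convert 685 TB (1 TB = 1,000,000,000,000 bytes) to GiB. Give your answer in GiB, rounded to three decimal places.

637,955.964 GiB

685 TB × 1,000,000,000,000 bytes/TB = 685,000,000,000,000 bytes
1 GiB = 2^30 bytes = 1,073,741,824 bytes
685,000,000,000,000 / 1,073,741,824 = 637,955.964 GiB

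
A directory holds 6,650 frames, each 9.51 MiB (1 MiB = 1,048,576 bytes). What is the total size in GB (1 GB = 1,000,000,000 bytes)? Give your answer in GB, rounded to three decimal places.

66.314 GB

Total = 6,650 × 9.51 MiB = 63241.5 MiB
= 63241.5 × 1,048,576 bytes = 66,313,519,104 bytes
1 GB = 1,000,000,000 bytes
66,313,519,104 / 1,000,000,000 = 66.314 GB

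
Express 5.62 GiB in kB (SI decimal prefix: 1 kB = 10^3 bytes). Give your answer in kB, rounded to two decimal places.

6,034,429.05 kB

5.62 GiB × 1,073,741,824 bytes/GiB = 6,034,429,050.88 bytes
1 kB = 10^3 bytes = 1,000 bytes
6,034,429,050.88 / 1,000 = 6,034,429.05 kB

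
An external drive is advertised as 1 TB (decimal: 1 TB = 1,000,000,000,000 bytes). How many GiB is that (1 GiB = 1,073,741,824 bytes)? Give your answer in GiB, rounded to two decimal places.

931.32 GiB

1 TB = 1 × 10^12 bytes = 1,000,000,000,000 bytes
1 GiB = 2^30 bytes = 1,073,741,824 bytes
1,000,000,000,000 / 1,073,741,824 = 931.32 GiB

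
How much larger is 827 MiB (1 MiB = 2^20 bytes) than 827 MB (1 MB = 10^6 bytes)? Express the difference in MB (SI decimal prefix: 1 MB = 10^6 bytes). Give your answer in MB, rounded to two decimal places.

40.17 MB

827 MiB = 827 × 1,048,576 = 867,172,352 bytes
827 MB = 827 × 1,000,000 = 827,000,000 bytes
difference = 40,172,352 bytes
40,172,352 / 1,000,000 = 40.17 MB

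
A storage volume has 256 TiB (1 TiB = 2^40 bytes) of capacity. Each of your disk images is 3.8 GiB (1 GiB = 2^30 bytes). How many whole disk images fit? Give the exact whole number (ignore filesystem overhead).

Capacity: 256 TiB = 281,474,976,710,656 bytes
Per item: 3.8 GiB = 4,080,218,931.2 bytes
⌊281,474,976,710,656 / 4,080,218,931.2⌋ = 68,985

68,985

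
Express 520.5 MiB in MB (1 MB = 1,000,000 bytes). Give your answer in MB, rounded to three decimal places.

520.5 MiB × 1,048,576 bytes/MiB = 545,783,808 bytes
1 MB = 10^6 bytes = 1,000,000 bytes
545,783,808 / 1,000,000 = 545.784 MB

545.784 MB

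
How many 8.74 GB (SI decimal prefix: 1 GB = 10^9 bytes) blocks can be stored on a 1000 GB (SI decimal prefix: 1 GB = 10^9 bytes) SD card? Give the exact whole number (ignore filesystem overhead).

Capacity: 1000 GB = 1,000,000,000,000 bytes
Per item: 8.74 GB = 8,740,000,000 bytes
⌊1,000,000,000,000 / 8,740,000,000⌋ = 114

114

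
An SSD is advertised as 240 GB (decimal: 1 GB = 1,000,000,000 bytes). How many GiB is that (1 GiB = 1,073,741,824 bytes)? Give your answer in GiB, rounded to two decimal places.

223.52 GiB

240 GB = 240 × 10^9 bytes = 240,000,000,000 bytes
1 GiB = 2^30 bytes = 1,073,741,824 bytes
240,000,000,000 / 1,073,741,824 = 223.52 GiB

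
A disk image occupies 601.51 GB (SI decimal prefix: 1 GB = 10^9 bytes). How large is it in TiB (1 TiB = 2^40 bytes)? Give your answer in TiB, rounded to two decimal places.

601.51 GB × 1,000,000,000 bytes/GB = 601,510,000,000 bytes
1 TiB = 2^40 bytes = 1,099,511,627,776 bytes
601,510,000,000 / 1,099,511,627,776 = 0.55 TiB

0.55 TiB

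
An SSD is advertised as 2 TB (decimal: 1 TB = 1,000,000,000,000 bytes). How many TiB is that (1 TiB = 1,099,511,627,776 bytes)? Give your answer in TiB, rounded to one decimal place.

2 TB × 1,000,000,000,000 bytes/TB = 2,000,000,000,000 bytes
1 TiB = 2^40 bytes = 1,099,511,627,776 bytes
2,000,000,000,000 / 1,099,511,627,776 = 1.8 TiB

1.8 TiB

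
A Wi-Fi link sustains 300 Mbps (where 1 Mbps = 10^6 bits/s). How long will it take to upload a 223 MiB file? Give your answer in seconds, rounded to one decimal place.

223 MiB = 233,832,448 bytes = 1,870,659,584 bits
300 Mbps = 300,000,000 bits/s
time = 1,870,659,584 / 300,000,000 = 6.2 s

6.2 seconds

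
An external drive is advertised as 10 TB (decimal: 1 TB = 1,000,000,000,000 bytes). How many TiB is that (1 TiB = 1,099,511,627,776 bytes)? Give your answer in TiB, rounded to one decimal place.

9.1 TiB

10 TB = 10 × 10^12 bytes = 10,000,000,000,000 bytes
1 TiB = 1,099,511,627,776 bytes
10,000,000,000,000 / 1,099,511,627,776 = 9.1 TiB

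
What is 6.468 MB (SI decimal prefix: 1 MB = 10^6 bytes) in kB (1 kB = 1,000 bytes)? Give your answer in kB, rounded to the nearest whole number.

6,468 kB

6.468 MB = 6.468 × 10^6 bytes = 6,468,000 bytes
1 kB = 10^3 bytes = 1,000 bytes
6,468,000 / 1,000 = 6,468 kB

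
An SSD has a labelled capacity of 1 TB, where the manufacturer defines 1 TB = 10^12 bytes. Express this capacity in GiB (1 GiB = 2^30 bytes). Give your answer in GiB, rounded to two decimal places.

931.32 GiB

1 TB = 1 × 10^12 bytes = 1,000,000,000,000 bytes
1 GiB = 2^30 bytes = 1,073,741,824 bytes
1,000,000,000,000 / 1,073,741,824 = 931.32 GiB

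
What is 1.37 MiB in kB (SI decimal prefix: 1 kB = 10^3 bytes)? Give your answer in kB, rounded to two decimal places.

1.37 MiB = 1.37 × 2^20 bytes = 1,436,549.12 bytes
1 kB = 1,000 bytes
1,436,549.12 / 1,000 = 1,436.55 kB

1,436.55 kB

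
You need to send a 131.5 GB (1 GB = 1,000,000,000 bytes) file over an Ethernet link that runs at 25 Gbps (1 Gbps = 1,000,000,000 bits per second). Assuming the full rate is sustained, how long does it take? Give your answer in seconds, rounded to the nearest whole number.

131.5 GB = 131,500,000,000 bytes = 1,052,000,000,000 bits
25 Gbps = 25,000,000,000 bits/s
time = 1,052,000,000,000 / 25,000,000,000 = 42 s

42 seconds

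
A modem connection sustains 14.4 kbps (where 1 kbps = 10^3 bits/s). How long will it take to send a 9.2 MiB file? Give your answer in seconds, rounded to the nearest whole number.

5,359 seconds

9.2 MiB = 9,646,899.2 bytes = 77,175,193.6 bits
14.4 kbps = 14,400 bits/s
time = 77,175,193.6 / 14,400 = 5,359 s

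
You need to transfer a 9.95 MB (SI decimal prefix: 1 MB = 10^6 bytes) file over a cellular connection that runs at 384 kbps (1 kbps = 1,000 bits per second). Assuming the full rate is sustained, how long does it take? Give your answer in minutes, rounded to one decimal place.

3.5 minutes

9.95 MB = 9,950,000 bytes = 79,600,000 bits
384 kbps = 384,000 bits/s
time = 79,600,000 / 384,000 = 207.29 s
207.29 s / 60 = 3.5 minutes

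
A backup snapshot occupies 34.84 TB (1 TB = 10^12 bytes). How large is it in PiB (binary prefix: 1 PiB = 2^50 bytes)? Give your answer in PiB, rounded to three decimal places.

0.031 PiB

34.84 TB = 34.84 × 10^12 bytes = 34,840,000,000,000 bytes
1 PiB = 1,125,899,906,842,624 bytes
34,840,000,000,000 / 1,125,899,906,842,624 = 0.031 PiB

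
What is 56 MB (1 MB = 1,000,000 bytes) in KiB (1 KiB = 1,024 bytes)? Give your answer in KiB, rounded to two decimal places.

54,687.50 KiB

56 MB = 56 × 10^6 bytes = 56,000,000 bytes
1 KiB = 2^10 bytes = 1,024 bytes
56,000,000 / 1,024 = 54,687.50 KiB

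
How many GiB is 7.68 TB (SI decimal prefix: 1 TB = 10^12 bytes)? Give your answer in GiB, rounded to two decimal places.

7.68 TB × 1,000,000,000,000 bytes/TB = 7,680,000,000,000 bytes
1 GiB = 2^30 bytes = 1,073,741,824 bytes
7,680,000,000,000 / 1,073,741,824 = 7,152.56 GiB

7,152.56 GiB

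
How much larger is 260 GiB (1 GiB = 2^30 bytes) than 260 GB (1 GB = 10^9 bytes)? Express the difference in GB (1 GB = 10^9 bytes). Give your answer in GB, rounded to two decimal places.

19.17 GB

260 GiB = 260 × 1,073,741,824 = 279,172,874,240 bytes
260 GB = 260 × 1,000,000,000 = 260,000,000,000 bytes
difference = 19,172,874,240 bytes
19,172,874,240 / 1,000,000,000 = 19.17 GB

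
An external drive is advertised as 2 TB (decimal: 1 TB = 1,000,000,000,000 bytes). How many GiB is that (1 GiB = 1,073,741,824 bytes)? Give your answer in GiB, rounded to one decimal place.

1,862.6 GiB

2 TB = 2 × 10^12 bytes = 2,000,000,000,000 bytes
1 GiB = 2^30 bytes = 1,073,741,824 bytes
2,000,000,000,000 / 1,073,741,824 = 1,862.6 GiB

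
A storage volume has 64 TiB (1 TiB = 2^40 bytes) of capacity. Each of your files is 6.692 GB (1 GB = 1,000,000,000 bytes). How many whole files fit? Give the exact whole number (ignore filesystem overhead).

Capacity: 64 TiB = 70,368,744,177,664 bytes
Per item: 6.692 GB = 6,692,000,000 bytes
⌊70,368,744,177,664 / 6,692,000,000⌋ = 10,515

10,515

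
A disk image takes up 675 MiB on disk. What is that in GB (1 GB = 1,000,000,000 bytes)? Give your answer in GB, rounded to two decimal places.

675 MiB = 675 × 2^20 bytes = 707,788,800 bytes
1 GB = 1,000,000,000 bytes
707,788,800 / 1,000,000,000 = 0.71 GB

0.71 GB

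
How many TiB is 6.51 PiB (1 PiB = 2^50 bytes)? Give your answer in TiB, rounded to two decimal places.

6.51 PiB × 1,125,899,906,842,624 bytes/PiB = 7,329,608,393,545,482.24 bytes
1 TiB = 1,099,511,627,776 bytes
7,329,608,393,545,482.24 / 1,099,511,627,776 = 6,666.24 TiB

6,666.24 TiB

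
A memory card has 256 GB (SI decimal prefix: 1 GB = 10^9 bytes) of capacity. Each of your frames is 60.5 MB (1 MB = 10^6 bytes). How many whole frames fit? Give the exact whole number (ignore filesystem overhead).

4,231

Capacity: 256 GB = 256,000,000,000 bytes
Per item: 60.5 MB = 60,500,000 bytes
⌊256,000,000,000 / 60,500,000⌋ = 4,231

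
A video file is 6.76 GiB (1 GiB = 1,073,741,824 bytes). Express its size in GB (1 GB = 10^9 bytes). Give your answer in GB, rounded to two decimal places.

6.76 GiB = 6.76 × 2^30 bytes = 7,258,494,730.24 bytes
1 GB = 10^9 bytes = 1,000,000,000 bytes
7,258,494,730.24 / 1,000,000,000 = 7.26 GB

7.26 GB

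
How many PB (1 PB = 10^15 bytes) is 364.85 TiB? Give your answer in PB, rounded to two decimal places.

364.85 TiB = 364.85 × 2^40 bytes = 401,156,817,394,073.6 bytes
1 PB = 10^15 bytes = 1,000,000,000,000,000 bytes
401,156,817,394,073.6 / 1,000,000,000,000,000 = 0.40 PB

0.40 PB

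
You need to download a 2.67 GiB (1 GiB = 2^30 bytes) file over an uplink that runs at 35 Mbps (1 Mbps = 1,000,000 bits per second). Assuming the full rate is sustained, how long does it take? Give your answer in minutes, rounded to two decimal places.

2.67 GiB = 2,866,890,670.08 bytes = 22,935,125,360.64 bits
35 Mbps = 35,000,000 bits/s
time = 22,935,125,360.64 / 35,000,000 = 655.289 s
655.289 s / 60 = 10.92 minutes

10.92 minutes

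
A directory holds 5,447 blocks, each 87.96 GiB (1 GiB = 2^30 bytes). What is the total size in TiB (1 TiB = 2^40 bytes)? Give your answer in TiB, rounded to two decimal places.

467.89 TiB

Total = 5,447 × 87.96 GiB = 479118.12 GiB
= 479118.12 × 1,073,741,824 bytes = 514,449,164,080,250.88 bytes
1 TiB = 1,099,511,627,776 bytes
514,449,164,080,250.88 / 1,099,511,627,776 = 467.89 TiB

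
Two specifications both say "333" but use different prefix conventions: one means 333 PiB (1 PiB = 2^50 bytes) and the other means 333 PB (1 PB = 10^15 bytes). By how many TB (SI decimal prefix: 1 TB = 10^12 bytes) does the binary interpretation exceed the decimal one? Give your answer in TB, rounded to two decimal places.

41,924.67 TB

333 PiB = 333 × 1,125,899,906,842,624 = 374,924,668,978,593,792 bytes
333 PB = 333 × 1,000,000,000,000,000 = 333,000,000,000,000,000 bytes
difference = 41,924,668,978,593,792 bytes
41,924,668,978,593,792 / 1,000,000,000,000 = 41,924.67 TB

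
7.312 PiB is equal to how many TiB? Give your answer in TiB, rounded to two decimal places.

7,487.49 TiB

7.312 PiB × 1,125,899,906,842,624 bytes/PiB = 8,232,580,118,833,266.688 bytes
1 TiB = 1,099,511,627,776 bytes
8,232,580,118,833,266.688 / 1,099,511,627,776 = 7,487.49 TiB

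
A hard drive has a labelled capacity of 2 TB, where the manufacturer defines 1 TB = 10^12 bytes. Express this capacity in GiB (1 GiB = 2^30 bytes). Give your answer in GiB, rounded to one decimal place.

1,862.6 GiB

2 TB × 1,000,000,000,000 bytes/TB = 2,000,000,000,000 bytes
1 GiB = 2^30 bytes = 1,073,741,824 bytes
2,000,000,000,000 / 1,073,741,824 = 1,862.6 GiB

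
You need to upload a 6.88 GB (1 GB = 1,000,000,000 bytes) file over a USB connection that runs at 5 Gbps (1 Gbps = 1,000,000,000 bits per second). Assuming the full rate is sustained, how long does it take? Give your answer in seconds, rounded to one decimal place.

6.88 GB = 6,880,000,000 bytes = 55,040,000,000 bits
5 Gbps = 5,000,000,000 bits/s
time = 55,040,000,000 / 5,000,000,000 = 11.0 s

11.0 seconds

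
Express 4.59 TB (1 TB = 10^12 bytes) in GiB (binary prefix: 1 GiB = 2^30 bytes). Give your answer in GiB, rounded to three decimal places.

4.59 TB = 4.59 × 10^12 bytes = 4,590,000,000,000 bytes
1 GiB = 2^30 bytes = 1,073,741,824 bytes
4,590,000,000,000 / 1,073,741,824 = 4,274.771 GiB

4,274.771 GiB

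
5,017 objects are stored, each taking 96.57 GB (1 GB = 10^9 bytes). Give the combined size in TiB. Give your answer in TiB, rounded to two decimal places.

Total = 5,017 × 96.57 GB = 484491.69 GB
= 484491.69 × 1,000,000,000 bytes = 484,491,690,000,000 bytes
1 TiB = 1,099,511,627,776 bytes
484,491,690,000,000 / 1,099,511,627,776 = 440.64 TiB

440.64 TiB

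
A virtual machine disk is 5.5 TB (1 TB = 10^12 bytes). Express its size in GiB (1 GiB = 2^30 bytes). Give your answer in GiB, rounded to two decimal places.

5.5 TB = 5.5 × 10^12 bytes = 5,500,000,000,000 bytes
1 GiB = 1,073,741,824 bytes
5,500,000,000,000 / 1,073,741,824 = 5,122.27 GiB

5,122.27 GiB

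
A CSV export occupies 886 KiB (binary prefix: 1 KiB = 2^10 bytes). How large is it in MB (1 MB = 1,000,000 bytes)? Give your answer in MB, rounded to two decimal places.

886 KiB = 886 × 2^10 bytes = 907,264 bytes
1 MB = 10^6 bytes = 1,000,000 bytes
907,264 / 1,000,000 = 0.91 MB

0.91 MB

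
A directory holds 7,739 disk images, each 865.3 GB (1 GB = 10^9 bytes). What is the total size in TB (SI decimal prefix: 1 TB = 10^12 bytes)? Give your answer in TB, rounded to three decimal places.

Total = 7,739 × 865.3 GB = 6696556.7 GB
= 6696556.7 × 1,000,000,000 bytes = 6,696,556,700,000,000 bytes
1 TB = 1,000,000,000,000 bytes
6,696,556,700,000,000 / 1,000,000,000,000 = 6,696.557 TB

6,696.557 TB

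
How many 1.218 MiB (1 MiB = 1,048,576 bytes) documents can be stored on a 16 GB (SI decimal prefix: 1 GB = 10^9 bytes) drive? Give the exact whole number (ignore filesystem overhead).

12,527

Capacity: 16 GB = 16,000,000,000 bytes
Per item: 1.218 MiB = 1,277,165.568 bytes
⌊16,000,000,000 / 1,277,165.568⌋ = 12,527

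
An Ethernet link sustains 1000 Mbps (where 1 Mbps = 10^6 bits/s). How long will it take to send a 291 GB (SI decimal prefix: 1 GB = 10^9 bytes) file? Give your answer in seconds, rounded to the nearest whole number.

291 GB = 291,000,000,000 bytes = 2,328,000,000,000 bits
1000 Mbps = 1,000,000,000 bits/s
time = 2,328,000,000,000 / 1,000,000,000 = 2,328 s

2,328 seconds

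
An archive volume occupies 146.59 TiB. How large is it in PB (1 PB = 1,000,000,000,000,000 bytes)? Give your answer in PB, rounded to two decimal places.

146.59 TiB = 146.59 × 2^40 bytes = 161,177,409,515,683.84 bytes
1 PB = 10^15 bytes = 1,000,000,000,000,000 bytes
161,177,409,515,683.84 / 1,000,000,000,000,000 = 0.16 PB

0.16 PB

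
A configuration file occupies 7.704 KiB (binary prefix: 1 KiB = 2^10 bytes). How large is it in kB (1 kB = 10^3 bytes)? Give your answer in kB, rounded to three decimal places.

7.889 kB

7.704 KiB = 7.704 × 2^10 bytes = 7,888.896 bytes
1 kB = 10^3 bytes = 1,000 bytes
7,888.896 / 1,000 = 7.889 kB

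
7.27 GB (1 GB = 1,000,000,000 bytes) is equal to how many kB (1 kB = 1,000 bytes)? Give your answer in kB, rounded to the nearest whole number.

7.27 GB = 7.27 × 10^9 bytes = 7,270,000,000 bytes
1 kB = 1,000 bytes
7,270,000,000 / 1,000 = 7,270,000 kB

7,270,000 kB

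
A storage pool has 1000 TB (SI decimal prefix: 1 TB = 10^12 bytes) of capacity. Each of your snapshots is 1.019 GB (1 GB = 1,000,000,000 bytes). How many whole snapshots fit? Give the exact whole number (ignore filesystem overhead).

981,354

Capacity: 1000 TB = 1,000,000,000,000,000 bytes
Per item: 1.019 GB = 1,019,000,000 bytes
⌊1,000,000,000,000,000 / 1,019,000,000⌋ = 981,354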